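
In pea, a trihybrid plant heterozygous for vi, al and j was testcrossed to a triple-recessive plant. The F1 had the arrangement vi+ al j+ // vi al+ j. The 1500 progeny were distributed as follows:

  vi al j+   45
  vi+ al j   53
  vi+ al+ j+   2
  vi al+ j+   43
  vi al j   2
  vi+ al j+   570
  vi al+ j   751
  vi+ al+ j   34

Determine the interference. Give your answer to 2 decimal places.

The two rarest classes, vi+ al+ j+ and vi al j, are the double crossovers. Comparing them with the parentals, only the al allele has switched, so al is the middle locus and the order is vi – al – j.
vi–al: (79 + 4)/1500 = 0.0553; al–j: (96 + 4)/1500 = 0.0667.
Expected DCO frequency = 0.0553 × 0.0667 ≈ 0.00369; observed = 4/1500 ≈ 0.00267.
Coefficient of coincidence = 0.00267/0.00369 ≈ 0.72; interference = 1 − 0.72 = 0.28.

0.28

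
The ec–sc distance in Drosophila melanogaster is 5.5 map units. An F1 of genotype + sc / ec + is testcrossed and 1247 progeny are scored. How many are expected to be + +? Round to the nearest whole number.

A map distance of 5.5 map units corresponds to a recombination frequency of 0.055.
The F1 is + sc / ec +, so + + is a recombinant gamete class with expected frequency r/2 = 0.055/2 = 0.0275.
Expected number = 0.0275 × 1247 = 34.29 ≈ 34.

34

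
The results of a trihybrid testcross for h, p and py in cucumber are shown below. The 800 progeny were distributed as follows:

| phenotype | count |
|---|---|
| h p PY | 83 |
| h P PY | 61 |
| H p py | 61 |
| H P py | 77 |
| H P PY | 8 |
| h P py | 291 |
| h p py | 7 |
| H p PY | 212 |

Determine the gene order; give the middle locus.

The two most frequent reciprocal classes, H p PY and h P py, are the parental types, so the F1 was H p PY / h P py.
The two rarest classes, H P PY and h p py, are the double crossovers. Comparing them with the parentals, only the p allele has switched, so p is the middle locus and the order is py – p – h.

p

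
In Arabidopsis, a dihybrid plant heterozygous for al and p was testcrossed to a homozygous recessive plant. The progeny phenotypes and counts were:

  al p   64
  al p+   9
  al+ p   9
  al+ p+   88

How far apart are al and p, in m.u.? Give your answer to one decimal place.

The two most frequent classes, al+ p+ (88) and al p (64), are the parental types, so the F1 was al+ p+ / al p.
The recombinant classes are al+ p and al p+: 9 + 9 = 18.
Recombination frequency = 18/170 = 0.1059 ≈ 10.6%, i.e. 10.6 m.u.

10.6 m.u.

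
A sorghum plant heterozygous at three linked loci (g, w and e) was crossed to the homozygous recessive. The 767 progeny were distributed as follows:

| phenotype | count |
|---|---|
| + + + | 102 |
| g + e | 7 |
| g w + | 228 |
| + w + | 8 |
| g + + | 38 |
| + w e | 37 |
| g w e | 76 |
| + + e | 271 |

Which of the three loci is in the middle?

g

The two most frequent reciprocal classes, + + e and g w +, are the parental types, so the F1 was + + e / g w +.
The two rarest classes, g + e and + w +, are the double crossovers. Comparing them with the parentals, only the g allele has switched, so g is the middle locus and the order is w – g – e.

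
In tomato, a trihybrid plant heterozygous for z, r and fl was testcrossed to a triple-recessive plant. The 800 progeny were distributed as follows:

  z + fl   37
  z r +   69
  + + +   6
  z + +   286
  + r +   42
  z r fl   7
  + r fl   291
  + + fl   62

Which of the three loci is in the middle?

z

The two most frequent reciprocal classes, + r fl and z + +, are the parental types, so the F1 was + r fl / z + +.
The two rarest classes, z r fl and + + +, are the double crossovers. Comparing them with the parentals, only the z allele has switched, so z is the middle locus and the order is fl – z – r.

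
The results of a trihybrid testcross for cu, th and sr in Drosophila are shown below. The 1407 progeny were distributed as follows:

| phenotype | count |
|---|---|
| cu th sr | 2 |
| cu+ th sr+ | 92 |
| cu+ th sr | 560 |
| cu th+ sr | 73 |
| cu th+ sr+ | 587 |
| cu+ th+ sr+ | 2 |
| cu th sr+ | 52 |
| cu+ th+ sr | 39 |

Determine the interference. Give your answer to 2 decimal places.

The two most frequent reciprocal classes, cu th+ sr+ and cu+ th sr, are the parental types, so the F1 was cu th+ sr+ / cu+ th sr.
The two rarest classes, cu+ th+ sr+ and cu th sr, are the double crossovers. Comparing them with the parentals, only the cu allele has switched, so cu is the middle locus and the order is sr – cu – th.
sr–cu: (165 + 4)/1407 = 0.1201; cu–th: (91 + 4)/1407 = 0.0675.
Expected DCO frequency = 0.1201 × 0.0675 ≈ 0.00811; observed = 4/1407 ≈ 0.00284.
Coefficient of coincidence = 0.00284/0.00811 ≈ 0.35; interference = 1 − 0.35 = 0.65.

0.65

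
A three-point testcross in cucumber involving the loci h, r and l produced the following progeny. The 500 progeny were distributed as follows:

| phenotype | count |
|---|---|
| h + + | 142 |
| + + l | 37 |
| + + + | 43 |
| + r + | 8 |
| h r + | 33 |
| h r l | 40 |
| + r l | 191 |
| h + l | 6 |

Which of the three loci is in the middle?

The two most frequent reciprocal classes, h + + and + r l, are the parental types, so the F1 was h + + / + r l.
The two rarest classes, h + l and + r +, are the double crossovers. Comparing them with the parentals, only the l allele has switched, so l is the middle locus and the order is h – l – r.

l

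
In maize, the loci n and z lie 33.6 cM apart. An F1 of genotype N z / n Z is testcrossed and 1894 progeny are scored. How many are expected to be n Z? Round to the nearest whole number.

A map distance of 33.6 cM corresponds to a recombination frequency of 0.336.
The F1 is N z / n Z, so n Z is a parental gamete class with expected frequency (1 − r)/2 = 0.664/2 = 0.3320.
Expected number = 0.3320 × 1894 = 628.81 ≈ 629.

629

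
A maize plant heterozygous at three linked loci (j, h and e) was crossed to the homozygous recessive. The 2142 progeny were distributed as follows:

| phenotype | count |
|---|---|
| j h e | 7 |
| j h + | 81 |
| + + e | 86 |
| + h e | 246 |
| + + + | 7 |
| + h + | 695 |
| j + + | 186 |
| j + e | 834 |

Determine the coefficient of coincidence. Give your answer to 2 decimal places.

0.37

The two most frequent reciprocal classes, j + e and + h +, are the parental types, so the F1 was j + e / + h +.
The two rarest classes, j h e and + + +, are the double crossovers. Comparing them with the parentals, only the h allele has switched, so h is the middle locus and the order is e – h – j.
e–h: (432 + 14)/2142 = 0.2082; h–j: (167 + 14)/2142 = 0.0845.
Expected DCO frequency = 0.2082 × 0.0845 ≈ 0.01759; observed = 14/2142 ≈ 0.00654.
Coefficient of coincidence = 0.00654/0.01759 ≈ 0.37.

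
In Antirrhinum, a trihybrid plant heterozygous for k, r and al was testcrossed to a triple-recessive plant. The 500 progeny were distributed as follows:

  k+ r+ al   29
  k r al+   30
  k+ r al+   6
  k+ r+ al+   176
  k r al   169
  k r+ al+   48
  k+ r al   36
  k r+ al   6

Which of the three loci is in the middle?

The two most frequent reciprocal classes, k+ r+ al+ and k r al, are the parental types, so the F1 was k+ r+ al+ / k r al.
The two rarest classes, k+ r al+ and k r+ al, are the double crossovers. Comparing them with the parentals, only the r allele has switched, so r is the middle locus and the order is al – r – k.

r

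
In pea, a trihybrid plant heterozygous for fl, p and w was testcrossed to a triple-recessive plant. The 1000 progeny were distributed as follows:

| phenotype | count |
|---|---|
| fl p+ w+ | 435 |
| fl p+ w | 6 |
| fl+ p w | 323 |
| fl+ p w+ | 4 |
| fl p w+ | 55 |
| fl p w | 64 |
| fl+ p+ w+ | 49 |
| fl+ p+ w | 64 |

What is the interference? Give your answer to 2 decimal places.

The two most frequent reciprocal classes, fl+ p w and fl p+ w+, are the parental types, so the F1 was fl+ p w / fl p+ w+.
The two rarest classes, fl+ p w+ and fl p+ w, are the double crossovers. Comparing them with the parentals, only the w allele has switched, so w is the middle locus and the order is p – w – fl.
p–w: (119 + 10)/1000 = 0.1290; w–fl: (113 + 10)/1000 = 0.1230.
Expected DCO frequency = 0.1290 × 0.1230 ≈ 0.01587; observed = 10/1000 ≈ 0.01000.
Coefficient of coincidence = 0.01000/0.01587 ≈ 0.63; interference = 1 − 0.63 = 0.37.

0.37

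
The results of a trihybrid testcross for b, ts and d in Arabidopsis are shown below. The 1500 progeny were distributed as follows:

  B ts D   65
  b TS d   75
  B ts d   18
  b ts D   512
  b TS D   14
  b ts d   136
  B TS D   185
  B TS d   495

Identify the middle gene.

ts

The two most frequent reciprocal classes, B TS d and b ts D, are the parental types, so the F1 was B TS d / b ts D.
The two rarest classes, B ts d and b TS D, are the double crossovers. Comparing them with the parentals, only the ts allele has switched, so ts is the middle locus and the order is b – ts – d.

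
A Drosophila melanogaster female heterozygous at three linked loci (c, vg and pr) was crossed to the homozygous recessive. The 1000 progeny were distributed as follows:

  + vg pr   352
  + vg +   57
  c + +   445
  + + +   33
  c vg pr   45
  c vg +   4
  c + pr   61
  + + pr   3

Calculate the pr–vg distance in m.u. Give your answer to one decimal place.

The two most frequent reciprocal classes, + vg pr and c + +, are the parental types, so the F1 was + vg pr / c + +.
The two rarest classes, + + pr and c vg +, are the double crossovers. Comparing them with the parentals, only the vg allele has switched, so vg is the middle locus and the order is pr – vg – c.
Crossovers in the pr–vg interval produce the single-crossover classes + vg + and c + pr (57 + 61 = 118) plus the double crossovers (7).
RF(pr–vg) = (118 + 7) / 1000 = 125/1000 = 0.1250 → 12.5 m.u.

12.5 m.u.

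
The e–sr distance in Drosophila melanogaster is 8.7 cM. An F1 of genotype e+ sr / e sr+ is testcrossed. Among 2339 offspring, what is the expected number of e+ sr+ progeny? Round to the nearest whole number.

102

A map distance of 8.7 cM corresponds to a recombination frequency of 0.087.
The F1 is e+ sr / e sr+, so e+ sr+ is a recombinant gamete class with expected frequency r/2 = 0.087/2 = 0.0435.
Expected number = 0.0435 × 2339 = 101.75 ≈ 102.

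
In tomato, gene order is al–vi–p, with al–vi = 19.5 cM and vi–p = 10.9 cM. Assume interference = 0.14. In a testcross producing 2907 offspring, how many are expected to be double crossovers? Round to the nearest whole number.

Map distances give recombination frequencies of 0.195 and 0.109 for the two intervals.
With interference 0.14 (so coincidence = 0.86), expected double-crossover frequency = 0.195 × 0.109 × 0.86 = 0.01828.
Expected number = 0.01828 × 2907 = 53.14 ≈ 53.

53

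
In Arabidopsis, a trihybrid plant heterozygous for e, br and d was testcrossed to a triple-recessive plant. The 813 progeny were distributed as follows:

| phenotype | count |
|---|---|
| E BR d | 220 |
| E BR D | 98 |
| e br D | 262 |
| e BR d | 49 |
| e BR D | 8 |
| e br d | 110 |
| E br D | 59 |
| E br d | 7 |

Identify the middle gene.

br

The two most frequent reciprocal classes, E BR d and e br D, are the parental types, so the F1 was E BR d / e br D.
The two rarest classes, E br d and e BR D, are the double crossovers. Comparing them with the parentals, only the br allele has switched, so br is the middle locus and the order is d – br – e.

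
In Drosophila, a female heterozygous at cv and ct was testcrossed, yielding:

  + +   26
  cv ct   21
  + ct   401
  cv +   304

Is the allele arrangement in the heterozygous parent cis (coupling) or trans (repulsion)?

trans

The two most frequent classes are + ct (401) and cv + (304); these are the parental (non-recombinant) types.
So the F1 carried + ct on one chromosome and cv + on the other — the recessive alleles are on opposite chromosomes (trans / repulsion).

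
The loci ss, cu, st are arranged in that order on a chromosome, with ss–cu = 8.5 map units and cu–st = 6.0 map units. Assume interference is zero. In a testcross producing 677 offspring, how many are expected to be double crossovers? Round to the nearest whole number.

3

Map distances give recombination frequencies of 0.085 and 0.060 for the two intervals.
With no interference, expected double-crossover frequency = 0.085 × 0.060 = 0.00510.
Expected number = 0.00510 × 677 = 3.45 ≈ 3.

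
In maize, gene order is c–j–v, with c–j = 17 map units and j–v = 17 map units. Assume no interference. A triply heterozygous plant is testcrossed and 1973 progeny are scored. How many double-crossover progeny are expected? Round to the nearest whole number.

57

Map distances give recombination frequencies of 0.170 and 0.170 for the two intervals.
With no interference, expected double-crossover frequency = 0.170 × 0.170 = 0.02890.
Expected number = 0.02890 × 1973 = 57.02 ≈ 57.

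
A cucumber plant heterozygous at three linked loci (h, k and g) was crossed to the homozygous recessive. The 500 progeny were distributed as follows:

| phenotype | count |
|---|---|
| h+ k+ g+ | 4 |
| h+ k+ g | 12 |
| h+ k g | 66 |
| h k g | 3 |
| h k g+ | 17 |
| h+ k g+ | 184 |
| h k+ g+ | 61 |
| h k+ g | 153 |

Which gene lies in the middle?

The two most frequent reciprocal classes, h+ k g+ and h k+ g, are the parental types, so the F1 was h+ k g+ / h k+ g.
The two rarest classes, h+ k+ g+ and h k g, are the double crossovers. Comparing them with the parentals, only the k allele has switched, so k is the middle locus and the order is h – k – g.

k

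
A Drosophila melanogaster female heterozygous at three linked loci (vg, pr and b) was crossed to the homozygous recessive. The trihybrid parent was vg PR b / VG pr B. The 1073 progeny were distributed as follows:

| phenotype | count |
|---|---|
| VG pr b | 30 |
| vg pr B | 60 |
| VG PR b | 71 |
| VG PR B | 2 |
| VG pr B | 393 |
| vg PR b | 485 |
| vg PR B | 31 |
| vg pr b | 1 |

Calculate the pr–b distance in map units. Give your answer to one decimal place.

6.0 map units

The two rarest classes, vg pr b and VG PR B, are the double crossovers. Comparing them with the parentals, only the pr allele has switched, so pr is the middle locus and the order is vg – pr – b.
Crossovers in the pr–b interval produce the single-crossover classes vg PR B and VG pr b (31 + 30 = 61) plus the double crossovers (3).
RF(pr–b) = (61 + 3) / 1073 = 64/1073 = 0.0596 → 6.0 map units.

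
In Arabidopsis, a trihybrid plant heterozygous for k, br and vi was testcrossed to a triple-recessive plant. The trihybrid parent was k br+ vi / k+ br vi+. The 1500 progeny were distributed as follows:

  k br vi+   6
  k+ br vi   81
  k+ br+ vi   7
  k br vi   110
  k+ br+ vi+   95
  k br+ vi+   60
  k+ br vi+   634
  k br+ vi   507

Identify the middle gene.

The two rarest classes, k+ br+ vi and k br vi+, are the double crossovers. Comparing them with the parentals, only the k allele has switched, so k is the middle locus and the order is vi – k – br.

k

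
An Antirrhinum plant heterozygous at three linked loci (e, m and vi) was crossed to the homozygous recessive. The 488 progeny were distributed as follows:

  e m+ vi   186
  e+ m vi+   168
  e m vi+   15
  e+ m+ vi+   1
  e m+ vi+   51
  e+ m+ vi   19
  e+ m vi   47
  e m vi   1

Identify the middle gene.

m

The two most frequent reciprocal classes, e+ m vi+ and e m+ vi, are the parental types, so the F1 was e+ m vi+ / e m+ vi.
The two rarest classes, e+ m+ vi+ and e m vi, are the double crossovers. Comparing them with the parentals, only the m allele has switched, so m is the middle locus and the order is vi – m – e.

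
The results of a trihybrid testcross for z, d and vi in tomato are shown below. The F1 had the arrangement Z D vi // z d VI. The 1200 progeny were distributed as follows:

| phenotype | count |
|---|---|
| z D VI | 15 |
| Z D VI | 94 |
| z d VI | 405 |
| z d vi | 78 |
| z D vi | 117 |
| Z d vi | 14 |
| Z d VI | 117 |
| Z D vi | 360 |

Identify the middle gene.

The two rarest classes, Z d vi and z D VI, are the double crossovers. Comparing them with the parentals, only the d allele has switched, so d is the middle locus and the order is z – d – vi.

d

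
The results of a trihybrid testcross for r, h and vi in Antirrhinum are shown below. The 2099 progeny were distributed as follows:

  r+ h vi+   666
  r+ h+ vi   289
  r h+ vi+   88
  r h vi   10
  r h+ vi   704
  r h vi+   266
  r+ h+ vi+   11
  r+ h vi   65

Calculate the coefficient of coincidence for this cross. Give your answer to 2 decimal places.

The two most frequent reciprocal classes, r h+ vi and r+ h vi+, are the parental types, so the F1 was r h+ vi / r+ h vi+.
The two rarest classes, r h vi and r+ h+ vi+, are the double crossovers. Comparing them with the parentals, only the h allele has switched, so h is the middle locus and the order is r – h – vi.
r–h: (555 + 21)/2099 = 0.2744; h–vi: (153 + 21)/2099 = 0.0829.
Expected DCO frequency = 0.2744 × 0.0829 ≈ 0.02275; observed = 21/2099 ≈ 0.01000.
Coefficient of coincidence = 0.01000/0.02275 ≈ 0.44.

0.44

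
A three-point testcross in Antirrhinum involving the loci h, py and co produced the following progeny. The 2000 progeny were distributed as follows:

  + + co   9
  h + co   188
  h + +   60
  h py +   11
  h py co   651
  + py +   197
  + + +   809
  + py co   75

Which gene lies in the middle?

The two most frequent reciprocal classes, + + + and h py co, are the parental types, so the F1 was + + + / h py co.
The two rarest classes, + + co and h py +, are the double crossovers. Comparing them with the parentals, only the co allele has switched, so co is the middle locus and the order is py – co – h.

co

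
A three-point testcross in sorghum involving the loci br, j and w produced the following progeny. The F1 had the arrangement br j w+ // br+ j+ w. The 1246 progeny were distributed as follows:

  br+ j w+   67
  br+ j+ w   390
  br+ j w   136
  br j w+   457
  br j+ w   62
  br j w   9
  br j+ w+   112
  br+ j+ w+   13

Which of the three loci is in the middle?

The two rarest classes, br j w and br+ j+ w+, are the double crossovers. Comparing them with the parentals, only the w allele has switched, so w is the middle locus and the order is br – w – j.

w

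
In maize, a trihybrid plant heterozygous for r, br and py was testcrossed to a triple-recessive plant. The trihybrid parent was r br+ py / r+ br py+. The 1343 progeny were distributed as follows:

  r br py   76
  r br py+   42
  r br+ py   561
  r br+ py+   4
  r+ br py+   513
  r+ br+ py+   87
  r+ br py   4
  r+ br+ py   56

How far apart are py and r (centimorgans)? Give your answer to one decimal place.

The two rarest classes, r br+ py+ and r+ br py, are the double crossovers. Comparing them with the parentals, only the py allele has switched, so py is the middle locus and the order is r – py – br.
Crossovers in the r–py interval produce the single-crossover classes r+ br+ py and r br py+ (56 + 42 = 98) plus the double crossovers (8).
RF(r–py) = (98 + 8) / 1343 = 106/1343 = 0.0789 → 7.9 centimorgans.

7.9 centimorgans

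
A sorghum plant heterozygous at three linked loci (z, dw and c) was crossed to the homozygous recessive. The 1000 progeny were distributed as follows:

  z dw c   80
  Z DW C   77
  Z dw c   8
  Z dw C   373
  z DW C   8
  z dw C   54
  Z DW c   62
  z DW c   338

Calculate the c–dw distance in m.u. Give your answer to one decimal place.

The two most frequent reciprocal classes, z DW c and Z dw C, are the parental types, so the F1 was z DW c / Z dw C.
The two rarest classes, z DW C and Z dw c, are the double crossovers. Comparing them with the parentals, only the c allele has switched, so c is the middle locus and the order is dw – c – z.
Crossovers in the dw–c interval produce the single-crossover classes z dw c and Z DW C (80 + 77 = 157) plus the double crossovers (16).
RF(dw–c) = (157 + 16) / 1000 = 173/1000 = 0.1730 → 17.3 m.u.

17.3 m.u.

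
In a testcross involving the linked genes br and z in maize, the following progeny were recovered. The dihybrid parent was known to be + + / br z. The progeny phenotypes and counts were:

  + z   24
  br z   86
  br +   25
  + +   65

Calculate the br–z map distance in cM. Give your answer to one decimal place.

24.5 cM

The recombinant classes are + z and br +: 24 + 25 = 49.
Recombination frequency = 49/200 = 0.2450 ≈ 24.5%, i.e. 24.5 cM.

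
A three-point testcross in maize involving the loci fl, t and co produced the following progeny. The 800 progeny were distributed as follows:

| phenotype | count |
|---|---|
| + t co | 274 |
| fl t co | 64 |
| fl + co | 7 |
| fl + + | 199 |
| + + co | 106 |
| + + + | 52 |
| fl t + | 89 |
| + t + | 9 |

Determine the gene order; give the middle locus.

co

The two most frequent reciprocal classes, fl + + and + t co, are the parental types, so the F1 was fl + + / + t co.
The two rarest classes, fl + co and + t +, are the double crossovers. Comparing them with the parentals, only the co allele has switched, so co is the middle locus and the order is t – co – fl.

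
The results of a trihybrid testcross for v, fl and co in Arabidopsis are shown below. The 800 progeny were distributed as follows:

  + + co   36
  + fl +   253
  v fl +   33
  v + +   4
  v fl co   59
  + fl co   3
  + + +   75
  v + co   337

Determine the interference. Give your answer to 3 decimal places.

The two most frequent reciprocal classes, v + co and + fl +, are the parental types, so the F1 was v + co / + fl +.
The two rarest classes, v + + and + fl co, are the double crossovers. Comparing them with the parentals, only the co allele has switched, so co is the middle locus and the order is fl – co – v.
fl–co: (134 + 7)/800 = 0.1762; co–v: (69 + 7)/800 = 0.0950.
Expected DCO frequency = 0.1762 × 0.0950 ≈ 0.01674; observed = 7/800 ≈ 0.00875.
Coefficient of coincidence = 0.00875/0.01674 ≈ 0.523; interference = 1 − 0.523 = 0.477.

0.477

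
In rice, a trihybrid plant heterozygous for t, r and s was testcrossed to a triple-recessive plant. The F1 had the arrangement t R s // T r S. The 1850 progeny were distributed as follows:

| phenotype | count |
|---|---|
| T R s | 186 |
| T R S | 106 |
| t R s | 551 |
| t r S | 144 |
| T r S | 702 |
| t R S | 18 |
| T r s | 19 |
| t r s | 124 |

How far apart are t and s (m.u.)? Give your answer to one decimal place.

19.8 m.u.

The two rarest classes, t R S and T r s, are the double crossovers. Comparing them with the parentals, only the s allele has switched, so s is the middle locus and the order is t – s – r.
Crossovers in the t–s interval produce the single-crossover classes T R s and t r S (186 + 144 = 330) plus the double crossovers (37).
RF(t–s) = (330 + 37) / 1850 = 367/1850 = 0.1984 → 19.8 m.u.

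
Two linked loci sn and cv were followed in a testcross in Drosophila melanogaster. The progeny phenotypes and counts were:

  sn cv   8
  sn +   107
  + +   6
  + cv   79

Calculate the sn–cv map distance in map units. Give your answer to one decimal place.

7.0 map units

The two most frequent classes, + cv (79) and sn + (107), are the parental types, so the F1 was + cv / sn +.
The recombinant classes are + + and sn cv: 6 + 8 = 14.
Recombination frequency = 14/200 = 0.0700 ≈ 7.0%, i.e. 7.0 map units.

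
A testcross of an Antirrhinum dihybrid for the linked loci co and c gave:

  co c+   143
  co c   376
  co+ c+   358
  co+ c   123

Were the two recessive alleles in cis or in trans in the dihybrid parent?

The two most frequent classes are co+ c+ (358) and co c (376); these are the parental (non-recombinant) types.
So the F1 carried co+ c+ on one chromosome and co c on the other — the recessive alleles are on the same chromosome (cis / coupling).

cis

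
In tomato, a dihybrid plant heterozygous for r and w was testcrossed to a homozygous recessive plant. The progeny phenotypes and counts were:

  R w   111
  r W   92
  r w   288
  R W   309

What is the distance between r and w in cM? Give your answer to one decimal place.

25.4 cM

The two most frequent classes, R W (309) and r w (288), are the parental types, so the F1 was R W / r w.
The recombinant classes are R w and r W: 111 + 92 = 203.
Recombination frequency = 203/800 = 0.2537 ≈ 25.4%, i.e. 25.4 cM.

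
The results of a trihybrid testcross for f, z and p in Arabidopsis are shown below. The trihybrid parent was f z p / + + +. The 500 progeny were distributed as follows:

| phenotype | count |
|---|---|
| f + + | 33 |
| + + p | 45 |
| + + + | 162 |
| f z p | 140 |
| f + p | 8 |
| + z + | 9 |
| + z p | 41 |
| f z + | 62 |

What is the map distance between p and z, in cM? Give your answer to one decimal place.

24.8 cM

The two rarest classes, f + p and + z +, are the double crossovers. Comparing them with the parentals, only the z allele has switched, so z is the middle locus and the order is f – z – p.
Crossovers in the z–p interval produce the single-crossover classes f z + and + + p (62 + 45 = 107) plus the double crossovers (17).
RF(z–p) = (107 + 17) / 500 = 124/500 = 0.2480 → 24.8 cM.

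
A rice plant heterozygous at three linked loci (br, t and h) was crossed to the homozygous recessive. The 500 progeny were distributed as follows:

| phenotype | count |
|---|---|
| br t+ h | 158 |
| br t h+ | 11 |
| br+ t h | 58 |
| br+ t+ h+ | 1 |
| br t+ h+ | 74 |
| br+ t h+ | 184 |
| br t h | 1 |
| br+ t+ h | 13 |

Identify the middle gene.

The two most frequent reciprocal classes, br+ t h+ and br t+ h, are the parental types, so the F1 was br+ t h+ / br t+ h.
The two rarest classes, br+ t+ h+ and br t h, are the double crossovers. Comparing them with the parentals, only the t allele has switched, so t is the middle locus and the order is h – t – br.

t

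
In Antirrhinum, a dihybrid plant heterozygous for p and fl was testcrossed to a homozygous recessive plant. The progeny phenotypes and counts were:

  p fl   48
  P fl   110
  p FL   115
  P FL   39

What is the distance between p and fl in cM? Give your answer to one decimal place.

27.9 cM

The two most frequent classes, P fl (110) and p FL (115), are the parental types, so the F1 was P fl / p FL.
The recombinant classes are P FL and p fl: 39 + 48 = 87.
Recombination frequency = 87/312 = 0.2788 ≈ 27.9%, i.e. 27.9 cM.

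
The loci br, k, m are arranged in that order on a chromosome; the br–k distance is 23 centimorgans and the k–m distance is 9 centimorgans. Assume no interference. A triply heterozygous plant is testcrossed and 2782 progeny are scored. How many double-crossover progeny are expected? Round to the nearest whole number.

58

Map distances give recombination frequencies of 0.230 and 0.090 for the two intervals.
With no interference, expected double-crossover frequency = 0.230 × 0.090 = 0.02070.
Expected number = 0.02070 × 2782 = 57.59 ≈ 58.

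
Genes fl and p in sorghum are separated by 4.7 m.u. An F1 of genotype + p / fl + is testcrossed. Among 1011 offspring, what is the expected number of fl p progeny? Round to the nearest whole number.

24

A map distance of 4.7 m.u. corresponds to a recombination frequency of 0.047.
The F1 is + p / fl +, so fl p is a recombinant gamete class with expected frequency r/2 = 0.047/2 = 0.0235.
Expected number = 0.0235 × 1011 = 23.76 ≈ 24.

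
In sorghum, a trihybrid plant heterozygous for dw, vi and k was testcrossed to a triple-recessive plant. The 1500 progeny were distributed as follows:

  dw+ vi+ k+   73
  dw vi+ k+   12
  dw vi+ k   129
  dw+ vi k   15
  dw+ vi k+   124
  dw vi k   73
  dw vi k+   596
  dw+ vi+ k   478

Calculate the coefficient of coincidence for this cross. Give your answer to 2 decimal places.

The two most frequent reciprocal classes, dw+ vi+ k and dw vi k+, are the parental types, so the F1 was dw+ vi+ k / dw vi k+.
The two rarest classes, dw+ vi k and dw vi+ k+, are the double crossovers. Comparing them with the parentals, only the vi allele has switched, so vi is the middle locus and the order is k – vi – dw.
k–vi: (146 + 27)/1500 = 0.1153; vi–dw: (253 + 27)/1500 = 0.1867.
Expected DCO frequency = 0.1153 × 0.1867 ≈ 0.02153; observed = 27/1500 ≈ 0.01800.
Coefficient of coincidence = 0.01800/0.02153 ≈ 0.84.

0.84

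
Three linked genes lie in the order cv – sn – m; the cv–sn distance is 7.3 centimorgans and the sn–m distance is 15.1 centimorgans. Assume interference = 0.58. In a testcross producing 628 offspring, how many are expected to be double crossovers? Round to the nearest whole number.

3

Map distances give recombination frequencies of 0.073 and 0.151 for the two intervals.
With interference 0.58 (so coincidence = 0.42), expected double-crossover frequency = 0.073 × 0.151 × 0.42 = 0.00463.
Expected number = 0.00463 × 628 = 2.91 ≈ 3.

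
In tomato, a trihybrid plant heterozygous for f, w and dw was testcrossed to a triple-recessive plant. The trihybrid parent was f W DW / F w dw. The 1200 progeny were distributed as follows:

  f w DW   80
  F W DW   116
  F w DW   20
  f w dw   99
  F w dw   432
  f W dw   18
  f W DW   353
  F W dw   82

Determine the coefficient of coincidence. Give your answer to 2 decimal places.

The two rarest classes, f W dw and F w DW, are the double crossovers. Comparing them with the parentals, only the dw allele has switched, so dw is the middle locus and the order is w – dw – f.
w–dw: (162 + 38)/1200 = 0.1667; dw–f: (215 + 38)/1200 = 0.2108.
Expected DCO frequency = 0.1667 × 0.2108 ≈ 0.03514; observed = 38/1200 ≈ 0.03167.
Coefficient of coincidence = 0.03167/0.03514 ≈ 0.90.

0.90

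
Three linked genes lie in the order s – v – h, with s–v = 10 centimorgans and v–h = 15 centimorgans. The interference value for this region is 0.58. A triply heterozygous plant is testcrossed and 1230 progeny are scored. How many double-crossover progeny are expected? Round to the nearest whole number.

Map distances give recombination frequencies of 0.100 and 0.150 for the two intervals.
With interference 0.58 (so coincidence = 0.42), expected double-crossover frequency = 0.100 × 0.150 × 0.42 = 0.00630.
Expected number = 0.00630 × 1230 = 7.75 ≈ 8.

8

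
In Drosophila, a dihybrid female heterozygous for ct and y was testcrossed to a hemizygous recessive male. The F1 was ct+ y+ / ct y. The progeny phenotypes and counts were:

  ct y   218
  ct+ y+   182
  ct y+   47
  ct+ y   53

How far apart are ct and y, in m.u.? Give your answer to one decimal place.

20.0 m.u.

The recombinant classes are ct+ y and ct y+: 53 + 47 = 100.
Recombination frequency = 100/500 = 0.2000 ≈ 20.0%, i.e. 20.0 m.u.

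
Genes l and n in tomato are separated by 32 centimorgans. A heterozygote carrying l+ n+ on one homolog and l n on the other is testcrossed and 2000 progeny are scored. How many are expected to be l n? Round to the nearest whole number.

680

A map distance of 32 centimorgans corresponds to a recombination frequency of 0.320.
The F1 is l+ n+ / l n, so l n is a parental gamete class with expected frequency (1 − r)/2 = 0.680/2 = 0.3400.
Expected number = 0.3400 × 2000 = 680.00 ≈ 680.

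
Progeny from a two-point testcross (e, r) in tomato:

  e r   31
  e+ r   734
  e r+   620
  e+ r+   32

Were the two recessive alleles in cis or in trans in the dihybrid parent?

The two most frequent classes are e+ r (734) and e r+ (620); these are the parental (non-recombinant) types.
So the F1 carried e+ r on one chromosome and e r+ on the other — the recessive alleles are on opposite chromosomes (trans / repulsion).

trans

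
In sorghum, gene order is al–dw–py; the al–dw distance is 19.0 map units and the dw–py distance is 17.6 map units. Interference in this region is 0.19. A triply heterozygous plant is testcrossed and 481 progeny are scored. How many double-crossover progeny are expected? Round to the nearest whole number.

Map distances give recombination frequencies of 0.190 and 0.176 for the two intervals.
With interference 0.19 (so coincidence = 0.81), expected double-crossover frequency = 0.190 × 0.176 × 0.81 = 0.02709.
Expected number = 0.02709 × 481 = 13.03 ≈ 13.

13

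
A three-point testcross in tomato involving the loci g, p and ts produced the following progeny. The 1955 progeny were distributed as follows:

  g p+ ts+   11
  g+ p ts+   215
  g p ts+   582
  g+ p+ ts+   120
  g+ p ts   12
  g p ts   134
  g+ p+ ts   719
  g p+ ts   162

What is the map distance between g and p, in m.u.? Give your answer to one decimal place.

The two most frequent reciprocal classes, g p ts+ and g+ p+ ts, are the parental types, so the F1 was g p ts+ / g+ p+ ts.
The two rarest classes, g p+ ts+ and g+ p ts, are the double crossovers. Comparing them with the parentals, only the p allele has switched, so p is the middle locus and the order is ts – p – g.
Crossovers in the p–g interval produce the single-crossover classes g+ p ts+ and g p+ ts (215 + 162 = 377) plus the double crossovers (23).
RF(p–g) = (377 + 23) / 1955 = 400/1955 = 0.2046 → 20.5 m.u.

20.5 m.u.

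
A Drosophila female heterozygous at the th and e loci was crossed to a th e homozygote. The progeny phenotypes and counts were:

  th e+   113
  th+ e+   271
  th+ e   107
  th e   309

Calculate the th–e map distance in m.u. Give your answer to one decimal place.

27.5 m.u.

The two most frequent classes, th+ e+ (271) and th e (309), are the parental types, so the F1 was th+ e+ / th e.
The recombinant classes are th+ e and th e+: 107 + 113 = 220.
Recombination frequency = 220/800 = 0.2750 ≈ 27.5%, i.e. 27.5 m.u.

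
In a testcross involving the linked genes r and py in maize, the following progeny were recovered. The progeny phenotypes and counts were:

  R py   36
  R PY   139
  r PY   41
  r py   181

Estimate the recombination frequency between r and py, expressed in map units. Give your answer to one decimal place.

The two most frequent classes, R PY (139) and r py (181), are the parental types, so the F1 was R PY / r py.
The recombinant classes are R py and r PY: 36 + 41 = 77.
Recombination frequency = 77/397 = 0.1940 ≈ 19.4%, i.e. 19.4 map units.

19.4 map units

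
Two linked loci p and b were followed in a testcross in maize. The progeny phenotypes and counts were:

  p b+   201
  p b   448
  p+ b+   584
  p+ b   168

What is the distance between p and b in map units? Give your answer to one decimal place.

The two most frequent classes, p+ b+ (584) and p b (448), are the parental types, so the F1 was p+ b+ / p b.
The recombinant classes are p+ b and p b+: 168 + 201 = 369.
Recombination frequency = 369/1401 = 0.2634 ≈ 26.3%, i.e. 26.3 map units.

26.3 map units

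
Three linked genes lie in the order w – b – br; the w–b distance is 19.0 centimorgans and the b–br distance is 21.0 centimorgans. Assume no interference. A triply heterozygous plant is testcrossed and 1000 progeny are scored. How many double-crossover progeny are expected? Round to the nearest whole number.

Map distances give recombination frequencies of 0.190 and 0.210 for the two intervals.
With no interference, expected double-crossover frequency = 0.190 × 0.210 = 0.03990.
Expected number = 0.03990 × 1000 = 39.90 ≈ 40.

40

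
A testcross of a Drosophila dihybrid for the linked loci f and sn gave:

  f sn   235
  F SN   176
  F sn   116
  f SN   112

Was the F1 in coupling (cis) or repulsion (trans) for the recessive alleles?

cis

The two most frequent classes are F SN (176) and f sn (235); these are the parental (non-recombinant) types.
So the F1 carried F SN on one chromosome and f sn on the other — the recessive alleles are on the same chromosome (cis / coupling).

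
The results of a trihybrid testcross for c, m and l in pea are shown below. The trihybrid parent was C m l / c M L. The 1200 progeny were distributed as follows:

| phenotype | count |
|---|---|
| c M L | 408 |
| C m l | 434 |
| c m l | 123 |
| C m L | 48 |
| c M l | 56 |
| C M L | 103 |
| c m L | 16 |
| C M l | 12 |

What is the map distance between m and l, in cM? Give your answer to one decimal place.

11.0 cM

The two rarest classes, C M l and c m L, are the double crossovers. Comparing them with the parentals, only the m allele has switched, so m is the middle locus and the order is l – m – c.
Crossovers in the l–m interval produce the single-crossover classes C m L and c M l (48 + 56 = 104) plus the double crossovers (28).
RF(l–m) = (104 + 28) / 1200 = 132/1200 = 0.1100 → 11.0 cM.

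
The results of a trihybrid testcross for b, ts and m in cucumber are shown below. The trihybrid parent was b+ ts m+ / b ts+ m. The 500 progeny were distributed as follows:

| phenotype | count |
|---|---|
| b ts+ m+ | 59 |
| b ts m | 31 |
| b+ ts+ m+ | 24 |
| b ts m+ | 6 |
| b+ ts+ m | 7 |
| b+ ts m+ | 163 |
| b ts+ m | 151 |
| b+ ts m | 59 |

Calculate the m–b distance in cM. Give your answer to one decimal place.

The two rarest classes, b ts m+ and b+ ts+ m, are the double crossovers. Comparing them with the parentals, only the b allele has switched, so b is the middle locus and the order is ts – b – m.
Crossovers in the b–m interval produce the single-crossover classes b+ ts m and b ts+ m+ (59 + 59 = 118) plus the double crossovers (13).
RF(b–m) = (118 + 13) / 500 = 131/500 = 0.2620 → 26.2 cM.

26.2 cM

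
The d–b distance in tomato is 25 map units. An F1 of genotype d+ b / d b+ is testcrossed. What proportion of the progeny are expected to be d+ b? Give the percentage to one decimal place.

A map distance of 25 map units corresponds to a recombination frequency of 0.250.
The F1 is d+ b / d b+, so d+ b is a parental gamete class with expected frequency (1 − r)/2 = 0.750/2 = 0.3750.
That is 0.3750 = 37.5% of the progeny.

37.5%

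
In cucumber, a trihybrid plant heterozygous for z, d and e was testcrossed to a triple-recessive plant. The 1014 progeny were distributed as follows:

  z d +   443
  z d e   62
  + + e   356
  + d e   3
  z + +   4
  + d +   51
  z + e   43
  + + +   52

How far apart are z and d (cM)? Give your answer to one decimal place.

10.0 cM

The two most frequent reciprocal classes, z d + and + + e, are the parental types, so the F1 was z d + / + + e.
The two rarest classes, z + + and + d e, are the double crossovers. Comparing them with the parentals, only the d allele has switched, so d is the middle locus and the order is e – d – z.
Crossovers in the d–z interval produce the single-crossover classes + d + and z + e (51 + 43 = 94) plus the double crossovers (7).
RF(d–z) = (94 + 7) / 1014 = 101/1014 = 0.0996 → 10.0 cM.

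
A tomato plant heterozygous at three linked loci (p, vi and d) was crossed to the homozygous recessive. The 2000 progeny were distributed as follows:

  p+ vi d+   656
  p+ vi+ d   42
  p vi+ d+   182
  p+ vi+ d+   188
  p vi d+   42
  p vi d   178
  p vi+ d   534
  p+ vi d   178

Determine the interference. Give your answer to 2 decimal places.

0.16

The two most frequent reciprocal classes, p+ vi d+ and p vi+ d, are the parental types, so the F1 was p+ vi d+ / p vi+ d.
The two rarest classes, p vi d+ and p+ vi+ d, are the double crossovers. Comparing them with the parentals, only the p allele has switched, so p is the middle locus and the order is vi – p – d.
vi–p: (366 + 84)/2000 = 0.2250; p–d: (360 + 84)/2000 = 0.2220.
Expected DCO frequency = 0.2250 × 0.2220 ≈ 0.04995; observed = 84/2000 ≈ 0.04200.
Coefficient of coincidence = 0.04200/0.04995 ≈ 0.84; interference = 1 − 0.84 = 0.16.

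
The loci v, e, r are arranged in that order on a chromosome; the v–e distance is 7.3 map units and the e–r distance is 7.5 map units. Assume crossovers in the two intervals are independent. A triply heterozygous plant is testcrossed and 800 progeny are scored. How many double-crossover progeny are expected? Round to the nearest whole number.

Map distances give recombination frequencies of 0.073 and 0.075 for the two intervals.
With no interference, expected double-crossover frequency = 0.073 × 0.075 = 0.00547.
Expected number = 0.00547 × 800 = 4.38 ≈ 4.

4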